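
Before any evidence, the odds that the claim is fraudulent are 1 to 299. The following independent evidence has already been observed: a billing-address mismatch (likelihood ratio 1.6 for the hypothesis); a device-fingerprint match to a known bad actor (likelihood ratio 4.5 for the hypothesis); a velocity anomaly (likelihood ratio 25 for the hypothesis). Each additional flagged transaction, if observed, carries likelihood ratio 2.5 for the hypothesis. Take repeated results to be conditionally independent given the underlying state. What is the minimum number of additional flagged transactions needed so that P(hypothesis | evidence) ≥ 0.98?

5

Prior odds = 1/299.
Combined Bayes factor of the evidence already in hand = 1.6 × 4.5 × 25 = 180.
Odds after that evidence = (1/299) × 180 = 180/299.
Target odds = 0.98/0.02 = 49.
Need 2.5ⁿ ≥ 49 ÷ (180/299) = 14651/180.
2.5⁴ = 39.0625 falls short of 14651/180 but 2.5⁵ = 97.65625 reaches it, so n = 5.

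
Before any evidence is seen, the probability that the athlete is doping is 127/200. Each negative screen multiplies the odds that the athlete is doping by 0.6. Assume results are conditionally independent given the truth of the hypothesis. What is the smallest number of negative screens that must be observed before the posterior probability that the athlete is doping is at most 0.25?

4

Prior odds = 0.635/0.365 = 127/73.
Likelihood ratio per negative screen = 0.6.
Target posterior odds = 0.25/0.75 = 1/3.
Require 0.6ⁿ ≤ 1/3 ÷ (127/73) = 73/381.
0.6³ = 0.216 is still above 73/381 but 0.6⁴ = 0.1296 is at or below it, so n = 4.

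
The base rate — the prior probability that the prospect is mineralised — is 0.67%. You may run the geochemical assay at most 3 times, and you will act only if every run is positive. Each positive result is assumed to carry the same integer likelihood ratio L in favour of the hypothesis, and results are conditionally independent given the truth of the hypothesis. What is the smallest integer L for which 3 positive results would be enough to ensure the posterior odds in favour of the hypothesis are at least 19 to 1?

15

Prior odds = 0.0067/0.9933 = 67/9933.
Target odds = 19.
Need L³ ≥ 19 ÷ (67/9933) = 188727/67.
14³ = 2744 < 188727/67 ≤ 3375 = 15³, so L = 15.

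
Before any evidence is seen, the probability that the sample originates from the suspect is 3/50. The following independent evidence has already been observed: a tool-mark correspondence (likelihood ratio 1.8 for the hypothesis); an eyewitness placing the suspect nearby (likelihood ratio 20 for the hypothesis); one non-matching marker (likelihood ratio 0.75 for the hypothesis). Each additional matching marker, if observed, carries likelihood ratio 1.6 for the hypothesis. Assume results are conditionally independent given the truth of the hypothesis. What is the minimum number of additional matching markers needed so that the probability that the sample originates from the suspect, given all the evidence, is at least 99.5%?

Prior odds = 0.06/0.94 = 3/47.
Combined Bayes factor of the evidence already in hand = 1.8 × 20 × 0.75 = 27.
Odds after that evidence = (3/47) × 27 = 81/47.
Target odds = 0.995/0.005 = 199.
Need 1.6ⁿ ≥ 199 ÷ (81/47) = 9353/81.
1.6¹⁰ ≈109.951 falls short of 9353/81 but 1.6¹¹ ≈175.922 reaches it, so n = 11.

11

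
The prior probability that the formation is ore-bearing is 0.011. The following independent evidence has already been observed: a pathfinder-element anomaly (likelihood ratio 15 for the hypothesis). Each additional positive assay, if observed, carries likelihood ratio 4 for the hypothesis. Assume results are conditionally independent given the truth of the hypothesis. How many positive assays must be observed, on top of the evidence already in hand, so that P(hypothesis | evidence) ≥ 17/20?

Prior odds = 0.011/0.989 = 11/989.
Bayes factor of the evidence already in hand = 15.
Odds after that evidence = (11/989) × 15 = 165/989.
Target odds = 0.85/0.15 = 17/3.
Need 4ⁿ ≥ 17/3 ÷ (165/989) = 16813/495.
4² = 16 falls short of 16813/495 but 4³ = 64 reaches it, so n = 3.

3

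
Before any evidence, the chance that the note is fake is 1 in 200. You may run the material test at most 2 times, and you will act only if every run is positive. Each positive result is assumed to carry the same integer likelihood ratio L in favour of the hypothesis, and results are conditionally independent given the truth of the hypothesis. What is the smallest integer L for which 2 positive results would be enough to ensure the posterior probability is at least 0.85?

34

Prior odds = 0.005/0.995 = 1/199.
Target odds = 0.85/0.15 = 17/3.
Need L² ≥ 17/3 ÷ (1/199) = 3383/3.
33² = 1089 < 3383/3 ≤ 1156 = 34², so L = 34.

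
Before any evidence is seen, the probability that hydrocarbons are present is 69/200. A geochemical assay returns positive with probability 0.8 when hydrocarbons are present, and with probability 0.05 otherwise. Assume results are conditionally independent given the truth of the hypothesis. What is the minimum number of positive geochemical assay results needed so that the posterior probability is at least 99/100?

Prior odds: 0.345 ÷ 0.655 = 69/131.
Likelihood ratio of a positive result = 0.8/0.05 = 16.
Target posterior odds = 0.99/0.01 = 99.
Require 16ⁿ ≥ 99 ÷ (69/131) = 4323/23.
16¹ = 16 falls short of 4323/23 but 16² = 256 reaches it, so n = 2.

2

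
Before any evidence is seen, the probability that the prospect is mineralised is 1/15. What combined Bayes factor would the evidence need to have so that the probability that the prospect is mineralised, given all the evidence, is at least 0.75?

Prior odds = (1/15)/(14/15) = 1/14.
Target odds = 0.75/0.25 = 3.
Required Bayes factor = 3 ÷ (1/14) = 42.

42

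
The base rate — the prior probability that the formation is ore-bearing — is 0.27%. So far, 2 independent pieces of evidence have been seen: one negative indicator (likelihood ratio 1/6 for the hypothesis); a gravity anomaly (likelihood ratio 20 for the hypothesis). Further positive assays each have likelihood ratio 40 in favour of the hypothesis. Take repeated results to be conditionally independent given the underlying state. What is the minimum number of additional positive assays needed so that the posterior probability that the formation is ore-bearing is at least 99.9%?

4

Prior odds = 0.0027/0.9973 = 27/9973.
Combined Bayes factor of the evidence already in hand = (1/6) × 20 = 10/3.
Odds after that evidence = (27/9973) × 10/3 = 90/9973.
Target odds = 0.999/0.001 = 999.
Need 40ⁿ ≥ 999 ÷ (90/9973) = 110700.3.
40³ = 64000 falls short of 110700.3 but 40⁴ = 2560000 reaches it, so n = 4.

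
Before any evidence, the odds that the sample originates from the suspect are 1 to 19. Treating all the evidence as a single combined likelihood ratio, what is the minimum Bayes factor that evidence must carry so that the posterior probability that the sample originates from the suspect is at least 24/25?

Prior odds = 1/19.
Target odds = 0.96/0.04 = 24.
Required Bayes factor = 24 ÷ (1/19) = 456.

456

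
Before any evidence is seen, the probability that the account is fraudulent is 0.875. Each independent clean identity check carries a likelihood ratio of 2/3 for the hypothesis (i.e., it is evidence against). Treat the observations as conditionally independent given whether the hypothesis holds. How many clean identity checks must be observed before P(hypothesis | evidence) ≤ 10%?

11

Prior odds = 0.875/0.125 = 7.
Likelihood ratio per clean identity check = 2/3.
Target odds: 0.1 ÷ 0.9 = 1/9.
Need 7 × (2/3)ⁿ ≤ 1/9, i.e. (2/3)ⁿ ≤ 1/63.
(2/3)¹⁰ = 1024/59049 is still above 1/63 but (2/3)¹¹ = 2048/177147 is at or below it, so n = 11.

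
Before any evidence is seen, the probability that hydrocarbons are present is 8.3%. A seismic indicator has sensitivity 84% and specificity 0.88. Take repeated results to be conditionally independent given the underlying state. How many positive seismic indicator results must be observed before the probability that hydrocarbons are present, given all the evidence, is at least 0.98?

4

Prior odds: 0.083 ÷ 0.917 = 83/917.
False-positive rate = 1 − 0.88 = 0.12; likelihood ratio of a positive = 0.84/0.12 = 7.
Target odds: 0.98 ÷ 0.02 = 49.
Require 7ⁿ ≥ 49 ÷ (83/917) = 44933/83.
7³ = 343 falls short of 44933/83 but 7⁴ = 2401 reaches it, so n = 4.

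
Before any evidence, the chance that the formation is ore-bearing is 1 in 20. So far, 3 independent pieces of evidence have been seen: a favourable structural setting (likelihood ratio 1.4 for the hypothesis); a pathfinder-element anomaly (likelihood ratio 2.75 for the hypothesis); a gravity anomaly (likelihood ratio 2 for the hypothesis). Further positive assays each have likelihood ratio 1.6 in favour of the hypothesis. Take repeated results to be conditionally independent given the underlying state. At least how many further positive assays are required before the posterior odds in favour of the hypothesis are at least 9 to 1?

Prior odds = 0.05/0.95 = 1/19.
Combined Bayes factor of the evidence already in hand = 1.4 × 2.75 × 2 = 7.7.
Odds after that evidence = (1/19) × 7.7 = 77/190.
Target odds = 9.
Need 1.6ⁿ ≥ 9 ÷ (77/190) = 1710/77.
1.6⁶ = 262144/15625 falls short of 1710/77 but 1.6⁷ = 2097152/78125 reaches it, so n = 7.

7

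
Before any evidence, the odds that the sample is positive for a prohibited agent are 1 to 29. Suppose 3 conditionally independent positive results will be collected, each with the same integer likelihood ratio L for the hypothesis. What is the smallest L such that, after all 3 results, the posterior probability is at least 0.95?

9

Prior odds = 1/29.
Target odds = 0.95/0.05 = 19.
Need L³ ≥ 19 ÷ (1/29) = 551.
8³ = 512 < 551 ≤ 729 = 9³, so L = 9.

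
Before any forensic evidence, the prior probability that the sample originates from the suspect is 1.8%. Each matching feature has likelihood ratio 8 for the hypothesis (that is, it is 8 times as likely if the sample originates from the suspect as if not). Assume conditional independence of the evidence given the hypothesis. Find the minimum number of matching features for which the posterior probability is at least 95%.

Prior odds: 0.018 ÷ 0.982 = 9/491.
Likelihood ratio per matching feature = 8.
Target posterior odds = 0.95/0.05 = 19.
Require 8ⁿ ≥ 19 ÷ (9/491) = 9329/9.
8³ = 512 falls short of 9329/9 but 8⁴ = 4096 reaches it, so n = 4.

4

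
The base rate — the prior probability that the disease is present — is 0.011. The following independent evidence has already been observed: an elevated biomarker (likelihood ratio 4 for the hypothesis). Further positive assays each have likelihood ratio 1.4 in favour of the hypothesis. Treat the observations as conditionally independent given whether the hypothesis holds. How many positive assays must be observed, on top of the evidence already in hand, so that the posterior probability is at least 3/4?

Prior odds = 0.011/0.989 = 11/989.
Bayes factor of the evidence already in hand = 4.
Odds after that evidence = (11/989) × 4 = 44/989.
Target odds = 0.75/0.25 = 3.
Need 1.4ⁿ ≥ 3 ÷ (44/989) = 2967/44.
1.4¹² ≈56.6939 falls short of 2967/44 but 1.4¹³ ≈79.3715 reaches it, so n = 13.

13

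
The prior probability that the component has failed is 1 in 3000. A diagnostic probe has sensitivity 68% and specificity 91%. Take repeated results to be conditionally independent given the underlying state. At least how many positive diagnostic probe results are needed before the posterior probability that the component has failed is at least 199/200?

Prior odds: (1/3000) ÷ (2999/3000) = 1/2999.
False-positive rate = 1 − 0.91 = 0.09; likelihood ratio of a positive = 0.68/0.09 = 68/9.
Target posterior odds = 0.995/0.005 = 199.
Need (1/2999) × (68/9)ⁿ ≥ 199, i.e. (68/9)ⁿ ≥ 596801.
(68/9)⁶ ≈186037 falls short of 596801 but (68/9)⁷ ≈1.40561e+06 reaches it, so n = 7.

7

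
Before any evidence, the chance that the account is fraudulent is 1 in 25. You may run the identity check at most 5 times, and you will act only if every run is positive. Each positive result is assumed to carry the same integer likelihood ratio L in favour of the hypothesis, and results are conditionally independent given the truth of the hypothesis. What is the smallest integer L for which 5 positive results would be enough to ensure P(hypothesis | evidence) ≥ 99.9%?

Prior odds = 0.04/0.96 = 1/24.
Target odds = 0.999/0.001 = 999.
Need L⁵ ≥ 999 ÷ (1/24) = 23976.
7⁵ = 16807 < 23976 ≤ 32768 = 8⁵, so L = 8.

8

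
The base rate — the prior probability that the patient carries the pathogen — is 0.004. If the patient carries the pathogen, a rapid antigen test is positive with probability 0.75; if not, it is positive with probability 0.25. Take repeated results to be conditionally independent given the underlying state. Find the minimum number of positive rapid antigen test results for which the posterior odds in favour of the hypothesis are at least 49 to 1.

Prior odds: 0.004 ÷ 0.996 = 1/249.
Likelihood ratio of a positive = 0.75/0.25 = 3.
Target odds = 49.
Require 3ⁿ ≥ 49 ÷ (1/249) = 12201.
3⁸ = 6561 falls short of 12201 but 3⁹ = 19683 reaches it, so n = 9.

9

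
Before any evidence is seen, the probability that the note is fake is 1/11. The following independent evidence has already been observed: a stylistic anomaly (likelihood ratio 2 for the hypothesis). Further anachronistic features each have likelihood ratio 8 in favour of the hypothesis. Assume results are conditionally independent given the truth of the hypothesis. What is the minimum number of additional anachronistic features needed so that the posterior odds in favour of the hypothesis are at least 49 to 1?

3

Prior odds = (1/11)/(10/11) = 0.1.
Bayes factor of the evidence already in hand = 2.
Odds after that evidence = 0.1 × 2 = 0.2.
Target odds = 49.
Need 8ⁿ ≥ 49 ÷ 0.2 = 245.
8² = 64 falls short of 245 but 8³ = 512 reaches it, so n = 3.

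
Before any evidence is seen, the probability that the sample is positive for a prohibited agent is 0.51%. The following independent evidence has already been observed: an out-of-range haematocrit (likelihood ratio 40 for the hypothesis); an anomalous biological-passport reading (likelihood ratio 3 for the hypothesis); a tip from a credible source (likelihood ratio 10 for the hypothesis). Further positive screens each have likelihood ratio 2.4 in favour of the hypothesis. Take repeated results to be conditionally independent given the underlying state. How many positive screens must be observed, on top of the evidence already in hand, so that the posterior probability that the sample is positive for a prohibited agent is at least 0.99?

4

Prior odds = 0.0051/0.9949 = 51/9949.
Combined Bayes factor of the evidence already in hand = 40 × 3 × 10 = 1200.
Odds after that evidence = (51/9949) × 1200 = 61200/9949.
Target odds = 0.99/0.01 = 99.
Need 2.4ⁿ ≥ 99 ÷ (61200/9949) = 109439/6800.
2.4³ = 13.824 falls short of 109439/6800 but 2.4⁴ = 33.1776 reaches it, so n = 4.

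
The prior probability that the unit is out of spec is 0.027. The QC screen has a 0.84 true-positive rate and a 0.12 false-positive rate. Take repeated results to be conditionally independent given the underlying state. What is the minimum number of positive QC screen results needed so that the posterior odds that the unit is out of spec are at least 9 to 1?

3

Prior odds = 0.027/0.973 = 27/973.
Likelihood ratio of a positive result = 0.84/0.12 = 7.
Target odds = 9.
Require 7ⁿ ≥ 9 ÷ (27/973) = 973/3.
7² = 49 falls short of 973/3 but 7³ = 343 reaches it, so n = 3.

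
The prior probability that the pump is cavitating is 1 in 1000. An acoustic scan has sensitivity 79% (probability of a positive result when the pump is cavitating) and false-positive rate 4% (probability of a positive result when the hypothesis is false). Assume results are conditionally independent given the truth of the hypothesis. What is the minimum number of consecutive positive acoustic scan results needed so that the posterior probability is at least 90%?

4

Prior odds: 0.001 ÷ 0.999 = 1/999.
Likelihood ratio of a positive result = 0.79/0.04 = 19.75.
Target odds: 0.9 ÷ 0.1 = 9.
Require 19.75ⁿ ≥ 9 ÷ (1/999) = 8991.
19.75³ = 7703.734375 falls short of 8991 but 19.75⁴ = 38950081/256 reaches it, so n = 4.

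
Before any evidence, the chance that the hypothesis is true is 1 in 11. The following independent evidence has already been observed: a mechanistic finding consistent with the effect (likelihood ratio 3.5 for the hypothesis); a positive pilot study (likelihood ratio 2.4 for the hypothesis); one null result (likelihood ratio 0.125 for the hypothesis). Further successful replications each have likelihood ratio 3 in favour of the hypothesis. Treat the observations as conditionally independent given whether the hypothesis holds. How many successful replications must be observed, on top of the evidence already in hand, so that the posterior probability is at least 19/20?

5

Prior odds = (1/11)/(10/11) = 0.1.
Combined Bayes factor of the evidence already in hand = 3.5 × 2.4 × 0.125 = 1.05.
Odds after that evidence = 0.1 × 1.05 = 0.105.
Target odds = 0.95/0.05 = 19.
Need 3ⁿ ≥ 19 ÷ 0.105 = 3800/21.
3⁴ = 81 falls short of 3800/21 but 3⁵ = 243 reaches it, so n = 5.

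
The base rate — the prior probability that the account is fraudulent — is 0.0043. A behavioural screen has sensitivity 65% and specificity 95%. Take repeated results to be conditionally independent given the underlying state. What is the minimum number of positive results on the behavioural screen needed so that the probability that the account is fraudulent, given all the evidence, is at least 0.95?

4

Prior odds: 0.0043 ÷ 0.9957 = 43/9957.
False-positive rate = 1 − 0.95 = 0.05; likelihood ratio of a positive = 0.65/0.05 = 13.
Target odds: 0.95 ÷ 0.05 = 19.
Need (43/9957) × 13ⁿ ≥ 19, i.e. 13ⁿ ≥ 189183/43.
13³ = 2197 falls short of 189183/43 but 13⁴ = 28561 reaches it, so n = 4.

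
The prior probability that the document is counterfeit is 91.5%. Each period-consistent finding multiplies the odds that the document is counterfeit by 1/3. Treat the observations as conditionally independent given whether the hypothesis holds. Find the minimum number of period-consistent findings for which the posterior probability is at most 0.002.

8

Prior odds: 0.915 ÷ 0.085 = 183/17.
Likelihood ratio per period-consistent finding = 1/3.
Target posterior odds = 0.002/0.998 = 1/499.
Require (1/3)ⁿ ≤ 1/499 ÷ (183/17) = 17/91317.
(1/3)⁷ = 1/2187 is still above 17/91317 but (1/3)⁸ = 1/6561 is at or below it, so n = 8.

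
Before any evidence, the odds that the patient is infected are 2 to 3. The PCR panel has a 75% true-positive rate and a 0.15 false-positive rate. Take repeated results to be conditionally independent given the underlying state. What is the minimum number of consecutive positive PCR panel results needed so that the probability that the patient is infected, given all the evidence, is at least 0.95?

3

Prior odds = 2/3.
Likelihood ratio of a positive result = 0.75/0.15 = 5.
Target odds: 0.95 ÷ 0.05 = 19.
Need (2/3) × 5ⁿ ≥ 19, i.e. 5ⁿ ≥ 28.5.
5² = 25 falls short of 28.5 but 5³ = 125 reaches it, so n = 3.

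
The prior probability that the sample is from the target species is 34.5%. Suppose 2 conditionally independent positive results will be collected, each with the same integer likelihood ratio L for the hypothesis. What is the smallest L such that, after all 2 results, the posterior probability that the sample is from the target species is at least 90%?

Prior odds = 0.345/0.655 = 69/131.
Target odds = 0.9/0.1 = 9.
Need L² ≥ 9 ÷ (69/131) = 393/23.
4² = 16 < 393/23 ≤ 25 = 5², so L = 5.

5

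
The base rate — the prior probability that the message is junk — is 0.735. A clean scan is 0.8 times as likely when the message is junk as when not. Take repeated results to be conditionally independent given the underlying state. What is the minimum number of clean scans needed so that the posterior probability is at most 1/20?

Prior odds = 0.735/0.265 = 147/53.
Likelihood ratio per clean scan = 0.8.
Target odds: 0.05 ÷ 0.95 = 1/19.
Require 0.8ⁿ ≤ 1/19 ÷ (147/53) = 53/2793.
0.8¹⁷ ≈0.022518 is still above 53/2793 but 0.8¹⁸ ≈0.0180144 is at or below it, so n = 18.

18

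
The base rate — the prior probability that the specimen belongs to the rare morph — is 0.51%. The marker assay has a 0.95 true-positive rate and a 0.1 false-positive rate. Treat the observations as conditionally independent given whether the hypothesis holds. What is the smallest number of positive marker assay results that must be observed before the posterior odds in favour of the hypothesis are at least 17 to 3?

4

Prior odds = 0.0051/0.9949 = 51/9949.
Likelihood ratio of a positive result = 0.95/0.1 = 9.5.
Target odds = 17/3.
Require 9.5ⁿ ≥ 17/3 ÷ (51/9949) = 9949/9.
9.5³ = 857.375 falls short of 9949/9 but 9.5⁴ = 8145.0625 reaches it, so n = 4.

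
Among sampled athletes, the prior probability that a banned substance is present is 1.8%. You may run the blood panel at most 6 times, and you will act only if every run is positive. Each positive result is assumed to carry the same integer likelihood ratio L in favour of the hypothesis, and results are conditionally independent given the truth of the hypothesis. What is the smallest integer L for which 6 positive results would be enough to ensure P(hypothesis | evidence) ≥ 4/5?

Prior odds = 0.018/0.982 = 9/491.
Target odds = 0.8/0.2 = 4.
Need L⁶ ≥ 4 ÷ (9/491) = 1964/9.
2⁶ = 64 < 1964/9 ≤ 729 = 3⁶, so L = 3.

3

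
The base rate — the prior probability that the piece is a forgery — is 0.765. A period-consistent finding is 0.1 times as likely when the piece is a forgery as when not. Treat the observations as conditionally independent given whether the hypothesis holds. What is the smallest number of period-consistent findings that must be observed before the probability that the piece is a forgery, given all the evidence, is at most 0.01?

3

Prior odds: 0.765 ÷ 0.235 = 153/47.
Likelihood ratio per period-consistent finding = 0.1.
Target odds: 0.01 ÷ 0.99 = 1/99.
Require 0.1ⁿ ≤ 1/99 ÷ (153/47) = 47/15147.
0.1² = 0.01 is still above 47/15147 but 0.1³ = 0.001 is at or below it, so n = 3.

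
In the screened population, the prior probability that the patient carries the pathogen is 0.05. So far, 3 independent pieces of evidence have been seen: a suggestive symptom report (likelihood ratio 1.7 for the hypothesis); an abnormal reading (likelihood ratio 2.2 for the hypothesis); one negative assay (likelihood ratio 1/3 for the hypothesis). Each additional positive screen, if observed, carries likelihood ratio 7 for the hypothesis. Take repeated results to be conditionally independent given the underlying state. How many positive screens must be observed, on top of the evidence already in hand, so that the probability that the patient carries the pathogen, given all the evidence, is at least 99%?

4

Prior odds = 0.05/0.95 = 1/19.
Combined Bayes factor of the evidence already in hand = 1.7 × 2.2 × (1/3) = 187/150.
Odds after that evidence = (1/19) × 187/150 = 187/2850.
Target odds = 0.99/0.01 = 99.
Need 7ⁿ ≥ 99 ÷ (187/2850) = 25650/17.
7³ = 343 falls short of 25650/17 but 7⁴ = 2401 reaches it, so n = 4.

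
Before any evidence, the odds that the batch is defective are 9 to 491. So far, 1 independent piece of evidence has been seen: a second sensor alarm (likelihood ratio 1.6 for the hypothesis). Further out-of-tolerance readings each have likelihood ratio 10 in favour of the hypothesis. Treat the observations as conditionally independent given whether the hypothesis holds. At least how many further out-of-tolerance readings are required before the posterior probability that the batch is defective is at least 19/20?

3

Prior odds = 9/491.
Bayes factor of the evidence already in hand = 1.6.
Odds after that evidence = (9/491) × 1.6 = 72/2455.
Target odds = 0.95/0.05 = 19.
Need 10ⁿ ≥ 19 ÷ (72/2455) = 46645/72.
10² = 100 falls short of 46645/72 but 10³ = 1000 reaches it, so n = 3.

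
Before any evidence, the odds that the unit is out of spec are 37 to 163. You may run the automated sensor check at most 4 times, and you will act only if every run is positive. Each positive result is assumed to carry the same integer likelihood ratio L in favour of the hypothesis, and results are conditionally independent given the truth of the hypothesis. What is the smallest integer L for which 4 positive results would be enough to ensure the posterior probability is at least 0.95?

Prior odds = 37/163.
Target odds = 0.95/0.05 = 19.
Need L⁴ ≥ 19 ÷ (37/163) = 3097/37.
3⁴ = 81 < 3097/37 ≤ 256 = 4⁴, so L = 4.

4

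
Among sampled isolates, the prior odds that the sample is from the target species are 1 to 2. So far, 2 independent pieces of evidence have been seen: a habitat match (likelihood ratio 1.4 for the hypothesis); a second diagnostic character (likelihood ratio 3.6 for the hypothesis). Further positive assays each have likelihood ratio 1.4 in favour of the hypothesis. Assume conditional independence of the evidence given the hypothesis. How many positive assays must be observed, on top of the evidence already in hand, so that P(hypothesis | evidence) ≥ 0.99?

Prior odds = 0.5.
Combined Bayes factor of the evidence already in hand = 1.4 × 3.6 = 5.04.
Odds after that evidence = 0.5 × 5.04 = 2.52.
Target odds = 0.99/0.01 = 99.
Need 1.4ⁿ ≥ 99 ÷ 2.52 = 275/7.
1.4¹⁰ = 282475249/9765625 falls short of 275/7 but 1.4¹¹ ≈40.4957 reaches it, so n = 11.

11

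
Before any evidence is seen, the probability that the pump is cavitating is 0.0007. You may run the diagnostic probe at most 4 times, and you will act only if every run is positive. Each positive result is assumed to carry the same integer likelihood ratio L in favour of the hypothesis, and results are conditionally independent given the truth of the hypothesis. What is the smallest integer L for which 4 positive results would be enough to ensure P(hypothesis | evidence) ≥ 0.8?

Prior odds = 0.0007/0.9993 = 7/9993.
Target odds = 0.8/0.2 = 4.
Need L⁴ ≥ 4 ÷ (7/9993) = 39972/7.
8⁴ = 4096 < 39972/7 ≤ 6561 = 9⁴, so L = 9.

9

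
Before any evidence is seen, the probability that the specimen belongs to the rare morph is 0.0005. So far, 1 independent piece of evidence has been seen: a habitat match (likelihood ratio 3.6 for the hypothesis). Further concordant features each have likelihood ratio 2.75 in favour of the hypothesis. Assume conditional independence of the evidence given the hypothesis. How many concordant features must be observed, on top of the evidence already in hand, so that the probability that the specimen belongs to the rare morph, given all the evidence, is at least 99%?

11

Prior odds = 0.0005/0.9995 = 1/1999.
Bayes factor of the evidence already in hand = 3.6.
Odds after that evidence = (1/1999) × 3.6 = 18/9995.
Target odds = 0.99/0.01 = 99.
Need 2.75ⁿ ≥ 99 ÷ (18/9995) = 54972.5.
2.75¹⁰ ≈24735.9 falls short of 54972.5 but 2.75¹¹ ≈68023.6 reaches it, so n = 11.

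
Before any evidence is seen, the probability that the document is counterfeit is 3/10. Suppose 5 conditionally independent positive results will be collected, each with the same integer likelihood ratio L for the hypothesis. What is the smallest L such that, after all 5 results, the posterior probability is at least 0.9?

Prior odds = 0.3/0.7 = 3/7.
Target odds = 0.9/0.1 = 9.
Need L⁵ ≥ 9 ÷ (3/7) = 21.
1⁵ = 1 < 21 ≤ 32 = 2⁵, so L = 2.

2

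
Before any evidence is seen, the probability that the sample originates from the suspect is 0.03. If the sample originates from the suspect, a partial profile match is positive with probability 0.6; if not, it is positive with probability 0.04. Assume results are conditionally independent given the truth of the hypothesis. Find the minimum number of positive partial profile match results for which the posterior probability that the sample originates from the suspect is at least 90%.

3

Prior odds = 0.03/0.97 = 3/97.
Likelihood ratio of a positive = 0.6/0.04 = 15.
Target odds: 0.9 ÷ 0.1 = 9.
Require 15ⁿ ≥ 9 ÷ (3/97) = 291.
15² = 225 falls short of 291 but 15³ = 3375 reaches it, so n = 3.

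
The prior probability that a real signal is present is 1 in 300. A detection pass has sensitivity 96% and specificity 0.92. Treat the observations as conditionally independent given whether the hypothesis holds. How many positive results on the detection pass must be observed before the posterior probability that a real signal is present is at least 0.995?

Prior odds = (1/300)/(299/300) = 1/299.
False-positive rate = 1 − 0.92 = 0.08; likelihood ratio of a positive = 0.96/0.08 = 12.
Target posterior odds = 0.995/0.005 = 199.
Require 12ⁿ ≥ 199 ÷ (1/299) = 59501.
12⁴ = 20736 falls short of 59501 but 12⁵ = 248832 reaches it, so n = 5.

5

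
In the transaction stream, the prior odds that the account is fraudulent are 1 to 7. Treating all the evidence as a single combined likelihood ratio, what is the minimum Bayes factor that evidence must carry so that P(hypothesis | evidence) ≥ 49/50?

343

Prior odds = 1/7.
Target odds = 0.98/0.02 = 49.
Required Bayes factor = 49 ÷ (1/7) = 343.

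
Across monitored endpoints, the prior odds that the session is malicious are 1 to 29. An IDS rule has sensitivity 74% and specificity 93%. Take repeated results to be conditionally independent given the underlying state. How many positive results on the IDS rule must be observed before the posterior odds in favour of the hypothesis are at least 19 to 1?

3

Prior odds = 1/29.
False-positive rate = 1 − 0.93 = 0.07; likelihood ratio of a positive = 0.74/0.07 = 74/7.
Target odds = 19.
Require (74/7)ⁿ ≥ 19 ÷ (1/29) = 551.
(74/7)² = 5476/49 falls short of 551 but (74/7)³ = 405224/343 reaches it, so n = 3.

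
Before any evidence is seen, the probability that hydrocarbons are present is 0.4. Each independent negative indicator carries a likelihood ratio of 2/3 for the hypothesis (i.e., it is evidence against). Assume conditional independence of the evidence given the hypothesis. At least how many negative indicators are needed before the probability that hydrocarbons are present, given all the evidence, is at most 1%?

Prior odds = 0.4/0.6 = 2/3.
Likelihood ratio per negative indicator = 2/3.
Target posterior odds = 0.01/0.99 = 1/99.
Need (2/3) × (2/3)ⁿ ≤ 1/99, i.e. (2/3)ⁿ ≤ 1/66.
(2/3)¹⁰ = 1024/59049 is still above 1/66 but (2/3)¹¹ = 2048/177147 is at or below it, so n = 11.

11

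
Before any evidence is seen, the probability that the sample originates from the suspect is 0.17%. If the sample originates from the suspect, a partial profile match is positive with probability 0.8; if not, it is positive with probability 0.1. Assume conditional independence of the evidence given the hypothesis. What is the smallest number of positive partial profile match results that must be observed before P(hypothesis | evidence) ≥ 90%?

5

Prior odds = 0.0017/0.9983 = 17/9983.
Likelihood ratio of a positive = 0.8/0.1 = 8.
Target posterior odds = 0.9/0.1 = 9.
Need (17/9983) × 8ⁿ ≥ 9, i.e. 8ⁿ ≥ 89847/17.
8⁴ = 4096 falls short of 89847/17 but 8⁵ = 32768 reaches it, so n = 5.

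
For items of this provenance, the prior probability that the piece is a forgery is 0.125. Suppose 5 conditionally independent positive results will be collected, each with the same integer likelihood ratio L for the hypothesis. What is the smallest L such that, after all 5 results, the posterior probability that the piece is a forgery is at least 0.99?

4

Prior odds = 0.125/0.875 = 1/7.
Target odds = 0.99/0.01 = 99.
Need L⁵ ≥ 99 ÷ (1/7) = 693.
3⁵ = 243 < 693 ≤ 1024 = 4⁵, so L = 4.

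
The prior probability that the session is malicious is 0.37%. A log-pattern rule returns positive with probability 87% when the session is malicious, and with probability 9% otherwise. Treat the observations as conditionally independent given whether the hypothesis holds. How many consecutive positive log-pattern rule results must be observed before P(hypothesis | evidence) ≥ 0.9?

4

Prior odds = 0.0037/0.9963 = 37/9963.
Likelihood ratio of a positive result = 0.87/0.09 = 29/3.
Target posterior odds = 0.9/0.1 = 9.
Require (29/3)ⁿ ≥ 9 ÷ (37/9963) = 89667/37.
(29/3)³ = 24389/27 falls short of 89667/37 but (29/3)⁴ = 707281/81 reaches it, so n = 4.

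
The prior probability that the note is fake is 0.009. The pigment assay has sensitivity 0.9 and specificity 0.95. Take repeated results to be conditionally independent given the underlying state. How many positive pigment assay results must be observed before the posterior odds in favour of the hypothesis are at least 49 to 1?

3

Prior odds: 0.009 ÷ 0.991 = 9/991.
False-positive rate = 1 − 0.95 = 0.05; likelihood ratio of a positive = 0.9/0.05 = 18.
Target odds = 49.
Need (9/991) × 18ⁿ ≥ 49, i.e. 18ⁿ ≥ 48559/9.
18² = 324 falls short of 48559/9 but 18³ = 5832 reaches it, so n = 3.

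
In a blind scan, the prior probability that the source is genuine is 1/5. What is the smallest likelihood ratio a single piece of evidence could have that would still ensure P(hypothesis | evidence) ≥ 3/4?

Prior odds = 0.2/0.8 = 0.25.
Target odds = 0.75/0.25 = 3.
Required Bayes factor = 3 ÷ 0.25 = 12.

12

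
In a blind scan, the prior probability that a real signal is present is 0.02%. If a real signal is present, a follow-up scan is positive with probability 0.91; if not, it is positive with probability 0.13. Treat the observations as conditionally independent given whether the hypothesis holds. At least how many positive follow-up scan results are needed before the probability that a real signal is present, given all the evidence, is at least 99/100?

7

Prior odds = 0.0002/0.9998 = 1/4999.
Likelihood ratio of a positive = 0.91/0.13 = 7.
Target posterior odds = 0.99/0.01 = 99.
Need (1/4999) × 7ⁿ ≥ 99, i.e. 7ⁿ ≥ 494901.
7⁶ = 117649 falls short of 494901 but 7⁷ = 823543 reaches it, so n = 7.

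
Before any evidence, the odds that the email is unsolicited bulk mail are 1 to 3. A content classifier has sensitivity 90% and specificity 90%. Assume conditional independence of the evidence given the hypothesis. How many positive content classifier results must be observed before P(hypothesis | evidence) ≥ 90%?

2

Prior odds = 1/3.
False-positive rate = 1 − 0.9 = 0.1; likelihood ratio of a positive = 0.9/0.1 = 9.
Target posterior odds = 0.9/0.1 = 9.
Need (1/3) × 9ⁿ ≥ 9, i.e. 9ⁿ ≥ 27.
9¹ = 9 falls short of 27 but 9² = 81 reaches it, so n = 2.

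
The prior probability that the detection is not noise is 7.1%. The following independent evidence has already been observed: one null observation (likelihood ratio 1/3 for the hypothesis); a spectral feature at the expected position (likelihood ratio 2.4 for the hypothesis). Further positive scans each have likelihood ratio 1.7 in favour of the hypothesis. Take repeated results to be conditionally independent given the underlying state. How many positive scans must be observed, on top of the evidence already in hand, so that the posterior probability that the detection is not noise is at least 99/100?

Prior odds = 0.071/0.929 = 71/929.
Combined Bayes factor of the evidence already in hand = (1/3) × 2.4 = 0.8.
Odds after that evidence = (71/929) × 0.8 = 284/4645.
Target odds = 0.99/0.01 = 99.
Need 1.7ⁿ ≥ 99 ÷ (284/4645) = 459855/284.
1.7¹³ ≈990.458 falls short of 459855/284 but 1.7¹⁴ ≈1683.78 reaches it, so n = 14.

14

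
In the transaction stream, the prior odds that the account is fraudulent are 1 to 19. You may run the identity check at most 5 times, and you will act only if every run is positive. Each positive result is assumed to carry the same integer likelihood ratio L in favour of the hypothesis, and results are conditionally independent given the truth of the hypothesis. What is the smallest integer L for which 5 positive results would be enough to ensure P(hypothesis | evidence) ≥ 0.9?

3

Prior odds = 1/19.
Target odds = 0.9/0.1 = 9.
Need L⁵ ≥ 9 ÷ (1/19) = 171.
2⁵ = 32 < 171 ≤ 243 = 3⁵, so L = 3.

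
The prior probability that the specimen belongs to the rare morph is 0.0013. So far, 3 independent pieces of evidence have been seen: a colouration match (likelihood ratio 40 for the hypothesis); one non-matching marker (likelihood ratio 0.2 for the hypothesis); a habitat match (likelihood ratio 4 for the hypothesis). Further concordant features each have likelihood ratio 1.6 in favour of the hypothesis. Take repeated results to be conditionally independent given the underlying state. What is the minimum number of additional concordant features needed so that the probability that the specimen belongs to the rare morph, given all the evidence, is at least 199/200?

19

Prior odds = 0.0013/0.9987 = 13/9987.
Combined Bayes factor of the evidence already in hand = 40 × 0.2 × 4 = 32.
Odds after that evidence = (13/9987) × 32 = 416/9987.
Target odds = 0.995/0.005 = 199.
Need 1.6ⁿ ≥ 199 ÷ (416/9987) = 1987413/416.
1.6¹⁸ ≈4722.37 falls short of 1987413/416 but 1.6¹⁹ ≈7555.79 reaches it, so n = 19.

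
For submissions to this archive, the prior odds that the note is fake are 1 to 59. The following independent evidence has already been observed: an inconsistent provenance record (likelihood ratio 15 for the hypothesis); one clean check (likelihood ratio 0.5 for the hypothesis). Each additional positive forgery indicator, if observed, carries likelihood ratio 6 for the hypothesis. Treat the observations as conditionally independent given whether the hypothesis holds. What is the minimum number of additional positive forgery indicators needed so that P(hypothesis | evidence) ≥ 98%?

4

Prior odds = 1/59.
Combined Bayes factor of the evidence already in hand = 15 × 0.5 = 7.5.
Odds after that evidence = (1/59) × 7.5 = 15/118.
Target odds = 0.98/0.02 = 49.
Need 6ⁿ ≥ 49 ÷ (15/118) = 5782/15.
6³ = 216 falls short of 5782/15 but 6⁴ = 1296 reaches it, so n = 4.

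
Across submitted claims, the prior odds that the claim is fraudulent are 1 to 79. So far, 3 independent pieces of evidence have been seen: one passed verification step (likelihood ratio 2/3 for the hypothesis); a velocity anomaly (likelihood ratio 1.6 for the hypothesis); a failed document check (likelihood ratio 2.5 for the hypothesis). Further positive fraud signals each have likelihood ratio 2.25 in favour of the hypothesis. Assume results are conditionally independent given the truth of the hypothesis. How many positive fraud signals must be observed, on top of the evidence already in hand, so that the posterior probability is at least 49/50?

Prior odds = 1/79.
Combined Bayes factor of the evidence already in hand = (2/3) × 1.6 × 2.5 = 8/3.
Odds after that evidence = (1/79) × 8/3 = 8/237.
Target odds = 0.98/0.02 = 49.
Need 2.25ⁿ ≥ 49 ÷ (8/237) = 1451.625.
2.25⁸ = 43046721/65536 falls short of 1451.625 but 2.25⁹ = 387420489/262144 reaches it, so n = 9.

9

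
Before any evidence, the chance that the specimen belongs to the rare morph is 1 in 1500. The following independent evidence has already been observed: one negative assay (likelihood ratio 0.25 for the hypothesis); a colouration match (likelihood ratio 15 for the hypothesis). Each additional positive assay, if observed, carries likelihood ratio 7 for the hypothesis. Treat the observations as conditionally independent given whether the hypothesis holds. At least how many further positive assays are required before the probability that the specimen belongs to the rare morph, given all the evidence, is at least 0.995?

6

Prior odds = (1/1500)/(1499/1500) = 1/1499.
Combined Bayes factor of the evidence already in hand = 0.25 × 15 = 3.75.
Odds after that evidence = (1/1499) × 3.75 = 15/5996.
Target odds = 0.995/0.005 = 199.
Need 7ⁿ ≥ 199 ÷ (15/5996) = 1193204/15.
7⁵ = 16807 falls short of 1193204/15 but 7⁶ = 117649 reaches it, so n = 6.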